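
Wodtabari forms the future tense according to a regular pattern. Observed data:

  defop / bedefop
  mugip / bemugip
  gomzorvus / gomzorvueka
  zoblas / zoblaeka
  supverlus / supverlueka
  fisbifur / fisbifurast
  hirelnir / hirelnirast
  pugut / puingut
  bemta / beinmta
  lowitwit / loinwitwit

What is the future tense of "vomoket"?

voinmoket

gomzorvus and fisbifur both have last vowel 'u' yet inflect differently (gomzorvueka, fisbifurast), so the last vowel is not what conditions the rule; the final letter is.
"vomoket" ends in -t. The stems ending in -t (pugut → puingut, lowitwit → loinwitwit) insert -in- after the first vowel.
So vomoket → voinmoket.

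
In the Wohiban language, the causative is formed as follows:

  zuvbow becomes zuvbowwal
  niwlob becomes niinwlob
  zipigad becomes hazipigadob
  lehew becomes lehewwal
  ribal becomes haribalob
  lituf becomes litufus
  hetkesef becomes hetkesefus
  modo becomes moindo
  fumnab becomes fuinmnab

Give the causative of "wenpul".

"wenpul" ends in -l. The one such stem in the data (ribal → haribalob) adds ha- … -ob around the stem, so the same rule applies.
The other patterns: stems ending in -f add -us; stems ending in -w double the final consonant and add -al; stems ending in -b or -o insert -in- after the first vowel.
So wenpul → hawenpulob.

hawenpulob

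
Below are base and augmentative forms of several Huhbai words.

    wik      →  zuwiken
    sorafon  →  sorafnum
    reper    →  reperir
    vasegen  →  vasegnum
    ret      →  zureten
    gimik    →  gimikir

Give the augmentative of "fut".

"fut" has 1 vowel. The stems with 1 vowel (wik → zuwiken, ret → zureten) add zu- … -en around the stem.
So fut → zufuten.

zufuten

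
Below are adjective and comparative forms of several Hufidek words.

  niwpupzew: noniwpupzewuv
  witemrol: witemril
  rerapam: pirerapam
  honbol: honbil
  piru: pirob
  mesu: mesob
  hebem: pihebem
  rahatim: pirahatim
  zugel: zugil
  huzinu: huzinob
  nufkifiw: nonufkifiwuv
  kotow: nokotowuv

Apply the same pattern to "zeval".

zevil

"zeval" ends in -l. The stems ending in -l (zugel → zugil, honbol → honbil, witemrol → witemril) change the last vowel to 'i'.
The other patterns: stems ending in -w add no- … -uv around the stem; stems ending in -u drop the final letter and add -ob; stems ending in -m add the prefix pi-.
So zeval → zevil.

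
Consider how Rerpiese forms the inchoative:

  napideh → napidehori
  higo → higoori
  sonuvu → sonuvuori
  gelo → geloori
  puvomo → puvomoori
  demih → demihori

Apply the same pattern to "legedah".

legedahori

Every pair shown (napideh → napidehori, higo → higoori, sonuvu → sonuvuori, …) follows the same rule: add -ori.
So legedah → legedahori.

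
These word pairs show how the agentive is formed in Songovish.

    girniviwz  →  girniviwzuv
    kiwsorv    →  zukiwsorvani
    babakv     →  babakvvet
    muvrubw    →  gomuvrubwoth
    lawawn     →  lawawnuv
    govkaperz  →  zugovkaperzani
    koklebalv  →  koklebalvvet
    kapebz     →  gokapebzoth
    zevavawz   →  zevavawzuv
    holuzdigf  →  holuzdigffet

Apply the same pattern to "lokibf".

golokibfoth

zevavawz and govkaperz both end in -z yet inflect differently (zevavawzuv, zugovkaperzani), so the final letter is not what conditions the rule; the second-to-last letter is.
"lokibf" has second-to-last letter 'b'. The stems whose second-to-last letter is 'b' (kapebz → gokapebzoth, muvrubw → gomuvrubwoth) add go- … -oth around the stem.
The other patterns: stems whose second-to-last letter is 'w' add -uv; stems whose second-to-last letter is 'r' add zu- … -ani around the stem; stems whose second-to-last letter is 'g', 'k' or 'l' double the final consonant and add -et.
So lokibf → golokibfoth.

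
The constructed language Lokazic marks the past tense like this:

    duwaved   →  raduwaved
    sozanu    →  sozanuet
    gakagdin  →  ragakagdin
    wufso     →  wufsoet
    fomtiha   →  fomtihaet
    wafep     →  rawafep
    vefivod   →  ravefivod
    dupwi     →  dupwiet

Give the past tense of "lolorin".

vefivod and wufso both have last vowel 'o' yet inflect differently (ravefivod, wufsoet), so the last vowel is not what conditions the rule; whether the stem ends in a vowel or a consonant is.
"lolorin" ends in a consonant. The stems ending in a consonant (wafep → rawafep, vefivod → ravefivod, gakagdin → ragakagdin) add the prefix ra-.
The other pattern: stems ending in a vowel add -et.
So lolorin → ralolorin.

ralolorin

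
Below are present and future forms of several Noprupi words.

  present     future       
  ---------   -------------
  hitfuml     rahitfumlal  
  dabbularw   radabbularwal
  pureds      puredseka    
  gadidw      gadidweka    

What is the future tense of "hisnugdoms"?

"hisnugdoms" has second-to-last letter 'm'. The one such stem in the data (hitfuml → rahitfumlal) adds ra- … -al around the stem, so the same rule applies.
So hisnugdoms → rahisnugdomsal.

rahisnugdomsal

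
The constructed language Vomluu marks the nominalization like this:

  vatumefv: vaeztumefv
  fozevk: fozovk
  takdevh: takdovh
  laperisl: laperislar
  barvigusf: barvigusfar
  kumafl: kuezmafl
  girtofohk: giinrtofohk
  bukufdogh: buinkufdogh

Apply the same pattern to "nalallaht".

nainlallaht

kumafl and laperisl both end in -l yet inflect differently (kuezmafl, laperislar), so the final letter is not what conditions the rule; the second-to-last letter is.
"nalallaht" has second-to-last letter 'h'. The one such stem in the data (girtofohk → giinrtofohk) inserts -in- after the first vowel (as does bukufdogh), so the same rule applies.
So nalallaht → nainlallaht.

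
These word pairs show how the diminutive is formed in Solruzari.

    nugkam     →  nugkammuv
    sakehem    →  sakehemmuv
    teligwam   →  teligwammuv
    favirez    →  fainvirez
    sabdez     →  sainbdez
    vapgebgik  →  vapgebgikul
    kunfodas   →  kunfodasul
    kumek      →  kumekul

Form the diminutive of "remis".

remisul

sakehem and favirez both have last vowel 'e' yet inflect differently (sakehemmuv, fainvirez), so the last vowel is not what conditions the rule; the final letter is.
"remis" ends in -s. The one such stem in the data (kunfodas → kunfodasul) adds -ul, so the same rule applies.
The other patterns: stems ending in -m double the final consonant and add -uv; stems ending in -z insert -in- after the first vowel.
So remis → remisul.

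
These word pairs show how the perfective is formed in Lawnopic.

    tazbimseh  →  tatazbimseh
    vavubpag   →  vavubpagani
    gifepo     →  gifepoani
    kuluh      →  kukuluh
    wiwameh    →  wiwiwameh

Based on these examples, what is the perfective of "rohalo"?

tazbimseh and gifepo both have 3 vowels yet inflect differently (tatazbimseh, gifepoani), so the number of vowels is not what conditions the rule; the final letter is.
"rohalo" ends in -o. The one such stem in the data (gifepo → gifepoani) adds -ani, so the same rule applies.
So rohalo → rohaloani.

rohaloani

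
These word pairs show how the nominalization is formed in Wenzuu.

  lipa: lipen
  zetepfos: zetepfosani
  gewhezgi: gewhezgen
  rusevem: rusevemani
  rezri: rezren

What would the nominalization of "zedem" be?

rezri and rusevem both begin with r- yet inflect differently (rezren, rusevemani), so the first letter is not what conditions the rule; whether the stem ends in a vowel or a consonant is.
"zedem" ends in a consonant. The stems ending in a consonant (rusevem → rusevemani, zetepfos → zetepfosani) add -ani.
So zedem → zedemani.

zedemani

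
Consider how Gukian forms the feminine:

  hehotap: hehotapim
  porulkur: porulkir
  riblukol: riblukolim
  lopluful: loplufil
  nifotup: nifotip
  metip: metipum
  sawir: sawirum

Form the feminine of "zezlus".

zezlis

porulkur and sawir both end in -r yet inflect differently (porulkir, sawirum), so the final letter is not what conditions the rule; the last vowel is.
"zezlus" has last vowel 'u'. The stems whose last vowel is 'u' (nifotup → nifotip, porulkur → porulkir, lopluful → loplufil) change the last vowel to 'i'.
The other patterns: stems whose last vowel is 'i' add -um; stems whose last vowel is 'a' or 'o' add -im.
So zezlus → zezlis.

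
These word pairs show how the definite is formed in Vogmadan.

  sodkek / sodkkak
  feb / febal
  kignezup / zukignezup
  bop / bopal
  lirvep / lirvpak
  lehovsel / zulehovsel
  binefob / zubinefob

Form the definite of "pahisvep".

zupahisvep

bop and lirvep both end in -p yet inflect differently (bopal, lirvpak), so the final letter is not what conditions the rule; the number of vowels is.
"pahisvep" has 3 vowels. The stems with 3 vowels (lehovsel → zulehovsel, kignezup → zukignezup, binefob → zubinefob) add the prefix zu-.
The other patterns: stems with 1 vowel add -al; stems with 2 vowels delete the last vowel and add -ak.
So pahisvep → zupahisvep.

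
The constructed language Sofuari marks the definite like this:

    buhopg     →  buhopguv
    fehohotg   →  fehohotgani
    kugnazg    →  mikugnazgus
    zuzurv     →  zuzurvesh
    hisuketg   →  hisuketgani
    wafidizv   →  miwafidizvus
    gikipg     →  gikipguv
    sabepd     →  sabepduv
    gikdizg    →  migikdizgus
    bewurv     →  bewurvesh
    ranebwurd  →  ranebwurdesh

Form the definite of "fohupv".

fohupvuv

wafidizv and zuzurv both end in -v yet inflect differently (miwafidizvus, zuzurvesh), so the final letter is not what conditions the rule; the second-to-last letter is.
"fohupv" has second-to-last letter 'p'. The stems whose second-to-last letter is 'p' (buhopg → buhopguv, sabepd → sabepduv, gikipg → gikipguv) add -uv.
The other patterns: stems whose second-to-last letter is 'z' add mi- … -us around the stem; stems whose second-to-last letter is 'r' add -esh; stems whose second-to-last letter is 't' add -ani.
So fohupv → fohupvuv.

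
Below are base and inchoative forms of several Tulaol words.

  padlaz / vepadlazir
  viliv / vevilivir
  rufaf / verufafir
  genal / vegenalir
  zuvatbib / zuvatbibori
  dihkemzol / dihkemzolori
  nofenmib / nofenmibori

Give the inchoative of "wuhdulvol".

"wuhdulvol" has 3 vowels. The stems with 3 vowels (zuvatbib → zuvatbibori, dihkemzol → dihkemzolori, nofenmib → nofenmibori) add -ori.
The other pattern: stems with 2 vowels add ve- … -ir around the stem.
So wuhdulvol → wuhdulvolori.

wuhdulvolori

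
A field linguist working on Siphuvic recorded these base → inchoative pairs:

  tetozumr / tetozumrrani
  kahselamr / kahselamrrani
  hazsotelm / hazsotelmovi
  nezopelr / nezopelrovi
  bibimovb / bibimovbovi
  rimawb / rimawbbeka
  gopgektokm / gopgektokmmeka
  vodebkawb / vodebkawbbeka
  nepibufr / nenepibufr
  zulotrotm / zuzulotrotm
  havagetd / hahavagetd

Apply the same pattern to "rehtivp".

rehtivpovi

"rehtivp" has second-to-last letter 'v'. The one such stem in the data (bibimovb → bibimovbovi) adds -ovi, so the same rule applies.
So rehtivp → rehtivpovi.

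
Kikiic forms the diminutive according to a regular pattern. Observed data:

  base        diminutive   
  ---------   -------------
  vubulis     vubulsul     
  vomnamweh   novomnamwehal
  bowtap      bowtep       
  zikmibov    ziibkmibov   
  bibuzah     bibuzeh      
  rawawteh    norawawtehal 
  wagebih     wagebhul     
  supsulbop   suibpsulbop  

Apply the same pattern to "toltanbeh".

notoltanbehal

"toltanbeh" has last vowel 'e'. The stems whose last vowel is 'e' (rawawteh → norawawtehal, vomnamweh → novomnamwehal) add no- … -al around the stem.
So toltanbeh → notoltanbehal.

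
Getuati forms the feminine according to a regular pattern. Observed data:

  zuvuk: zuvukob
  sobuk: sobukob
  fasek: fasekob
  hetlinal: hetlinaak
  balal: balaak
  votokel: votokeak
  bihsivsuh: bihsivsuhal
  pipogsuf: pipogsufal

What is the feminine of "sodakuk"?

fasek and votokel both have last vowel 'e' yet inflect differently (fasekob, votokeak), so the last vowel is not what conditions the rule; the final letter is.
"sodakuk" ends in -k. The stems ending in -k (zuvuk → zuvukob, sobuk → sobukob, fasek → fasekob) add -ob.
The other patterns: stems ending in -l drop the final letter and add -ak; stems ending in -f or -h add -al.
So sodakuk → sodakukob.

sodakukob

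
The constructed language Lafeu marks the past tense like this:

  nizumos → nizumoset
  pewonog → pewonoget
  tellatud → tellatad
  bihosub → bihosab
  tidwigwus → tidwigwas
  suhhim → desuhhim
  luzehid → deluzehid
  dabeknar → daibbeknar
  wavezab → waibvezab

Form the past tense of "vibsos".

vibsoset

nizumos and tidwigwus both end in -s yet inflect differently (nizumoset, tidwigwas), so the final letter is not what conditions the rule; the last vowel is.
"vibsos" has last vowel 'o'. The stems whose last vowel is 'o' (nizumos → nizumoset, pewonog → pewonoget) add -et.
The other patterns: stems whose last vowel is 'u' change the last vowel to 'a'; stems whose last vowel is 'i' add the prefix de-; stems whose last vowel is 'a' insert -ib- after the first vowel.
So vibsos → vibsoset.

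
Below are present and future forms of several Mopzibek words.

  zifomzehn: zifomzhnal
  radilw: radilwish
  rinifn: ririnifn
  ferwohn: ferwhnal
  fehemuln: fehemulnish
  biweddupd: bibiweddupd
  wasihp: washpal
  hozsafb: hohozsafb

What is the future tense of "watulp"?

watulpish

fehemuln and zifomzehn both end in -n yet inflect differently (fehemulnish, zifomzhnal), so the final letter is not what conditions the rule; the second-to-last letter is.
"watulp" has second-to-last letter 'l'. The stems whose second-to-last letter is 'l' (radilw → radilwish, fehemuln → fehemulnish) add -ish.
The other patterns: stems whose second-to-last letter is 'h' delete the last vowel and add -al; stems whose second-to-last letter is 'f' or 'p' repeat the first consonant+vowel as a prefix.
So watulp → watulpish.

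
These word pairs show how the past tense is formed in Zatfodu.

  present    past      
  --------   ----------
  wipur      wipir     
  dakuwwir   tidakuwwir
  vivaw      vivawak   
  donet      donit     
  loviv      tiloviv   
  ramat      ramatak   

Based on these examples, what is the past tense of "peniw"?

ramat and donet both end in -t yet inflect differently (ramatak, donit), so the final letter is not what conditions the rule; the last vowel is.
"peniw" has last vowel 'i'. The stems whose last vowel is 'i' (loviv → tiloviv, dakuwwir → tidakuwwir) add the prefix ti-.
The other patterns: stems whose last vowel is 'a' add -ak; stems whose last vowel is 'e' or 'u' change the last vowel to 'i'.
So peniw → tipeniw.

tipeniw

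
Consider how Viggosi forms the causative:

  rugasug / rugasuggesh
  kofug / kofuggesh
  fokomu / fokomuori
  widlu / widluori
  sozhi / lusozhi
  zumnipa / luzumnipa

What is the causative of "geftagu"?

rugasug and fokomu both have last vowel 'u' yet inflect differently (rugasuggesh, fokomuori), so the last vowel is not what conditions the rule; the final letter is.
"geftagu" ends in -u. The stems ending in -u (fokomu → fokomuori, widlu → widluori) add -ori.
The other patterns: stems ending in -g double the final consonant and add -esh; stems ending in -a or -i add the prefix lu-.
So geftagu → geftaguori.

geftaguori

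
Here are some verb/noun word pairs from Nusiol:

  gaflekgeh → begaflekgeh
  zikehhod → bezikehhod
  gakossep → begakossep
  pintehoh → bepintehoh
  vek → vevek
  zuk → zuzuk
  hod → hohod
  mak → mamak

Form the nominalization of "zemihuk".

zikehhod and hod both end in -d yet inflect differently (bezikehhod, hohod), so the final letter is not what conditions the rule; the number of vowels is.
"zemihuk" has 3 vowels. The stems with 3 vowels (gaflekgeh → begaflekgeh, zikehhod → bezikehhod, gakossep → begakossep) add the prefix be-.
So zemihuk → bezemihuk.

bezemihuk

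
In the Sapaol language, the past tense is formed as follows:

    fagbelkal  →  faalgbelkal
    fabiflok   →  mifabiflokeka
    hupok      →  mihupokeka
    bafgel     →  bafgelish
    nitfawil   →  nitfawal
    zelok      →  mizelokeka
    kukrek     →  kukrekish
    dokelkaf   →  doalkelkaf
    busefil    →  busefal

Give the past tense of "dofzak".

doalfzak

bafgel and nitfawil both end in -l yet inflect differently (bafgelish, nitfawal), so the final letter is not what conditions the rule; the last vowel is.
"dofzak" has last vowel 'a'. The stems whose last vowel is 'a' (dokelkaf → doalkelkaf, fagbelkal → faalgbelkal) insert -al- after the first vowel.
The other patterns: stems whose last vowel is 'e' add -ish; stems whose last vowel is 'i' change the last vowel to 'a'; stems whose last vowel is 'o' add mi- … -eka around the stem.
So dofzak → doalfzak.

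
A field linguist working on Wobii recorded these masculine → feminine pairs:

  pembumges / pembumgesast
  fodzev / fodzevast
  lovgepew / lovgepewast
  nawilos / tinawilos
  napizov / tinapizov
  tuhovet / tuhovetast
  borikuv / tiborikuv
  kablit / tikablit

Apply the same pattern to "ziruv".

tiziruv

tuhovet and kablit both end in -t yet inflect differently (tuhovetast, tikablit), so the final letter is not what conditions the rule; the last vowel is.
"ziruv" has last vowel 'u'. The one such stem in the data (borikuv → tiborikuv) adds the prefix ti-, so the same rule applies.
So ziruv → tiziruv.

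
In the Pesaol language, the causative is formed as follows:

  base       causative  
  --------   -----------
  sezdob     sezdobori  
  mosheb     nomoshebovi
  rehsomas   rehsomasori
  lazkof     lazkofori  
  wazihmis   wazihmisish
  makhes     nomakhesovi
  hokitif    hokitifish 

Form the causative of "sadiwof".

sadiwofori

makhes and wazihmis both end in -s yet inflect differently (nomakhesovi, wazihmisish), so the final letter is not what conditions the rule; the last vowel is.
"sadiwof" has last vowel 'o'. The stems whose last vowel is 'o' (sezdob → sezdobori, lazkof → lazkofori) add -ori.
So sadiwof → sadiwofori.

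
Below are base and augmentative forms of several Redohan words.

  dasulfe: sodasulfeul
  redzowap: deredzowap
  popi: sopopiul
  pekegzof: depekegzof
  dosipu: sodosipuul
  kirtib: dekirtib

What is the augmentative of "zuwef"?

"zuwef" ends in a consonant. The stems ending in a consonant (kirtib → dekirtib, redzowap → deredzowap, pekegzof → depekegzof) add the prefix de-.
The other pattern: stems ending in a vowel add so- … -ul around the stem.
So zuwef → dezuwef.

dezuwef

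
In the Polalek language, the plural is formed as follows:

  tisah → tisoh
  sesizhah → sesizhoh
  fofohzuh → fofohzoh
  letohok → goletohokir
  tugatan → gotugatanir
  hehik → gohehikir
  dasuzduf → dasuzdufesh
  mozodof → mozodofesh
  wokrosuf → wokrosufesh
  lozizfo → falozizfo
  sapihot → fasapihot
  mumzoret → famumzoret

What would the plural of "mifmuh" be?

mifmoh

"mifmuh" ends in -h. The stems ending in -h (tisah → tisoh, sesizhah → sesizhoh, fofohzuh → fofohzoh) change the last vowel to 'o'.
So mifmuh → mifmoh.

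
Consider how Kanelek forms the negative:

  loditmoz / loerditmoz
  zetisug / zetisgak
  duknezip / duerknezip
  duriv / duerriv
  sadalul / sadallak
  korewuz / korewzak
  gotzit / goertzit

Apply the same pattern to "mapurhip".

korewuz and loditmoz both end in -z yet inflect differently (korewzak, loerditmoz), so the final letter is not what conditions the rule; the last vowel is.
"mapurhip" has last vowel 'i'. The stems whose last vowel is 'i' (duknezip → duerknezip, gotzit → goertzit, duriv → duerriv) insert -er- after the first vowel.
The other pattern: stems whose last vowel is 'u' delete the last vowel and add -ak.
So mapurhip → maerpurhip.

maerpurhip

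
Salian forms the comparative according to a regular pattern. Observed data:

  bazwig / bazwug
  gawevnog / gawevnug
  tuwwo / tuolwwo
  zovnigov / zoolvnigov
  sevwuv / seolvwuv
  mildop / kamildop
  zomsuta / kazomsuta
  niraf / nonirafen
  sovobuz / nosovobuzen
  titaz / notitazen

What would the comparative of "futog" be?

futug

gawevnog and tuwwo both have last vowel 'o' yet inflect differently (gawevnug, tuolwwo), so the last vowel is not what conditions the rule; the final letter is.
"futog" ends in -g. The stems ending in -g (bazwig → bazwug, gawevnog → gawevnug) change the last vowel to 'u'.
So futog → futug.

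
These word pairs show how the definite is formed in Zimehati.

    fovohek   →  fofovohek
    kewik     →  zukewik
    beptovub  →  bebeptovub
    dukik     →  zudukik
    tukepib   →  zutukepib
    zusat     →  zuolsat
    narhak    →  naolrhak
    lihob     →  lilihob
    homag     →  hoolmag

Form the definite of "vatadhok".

vavatadhok

dukik and narhak both end in -k yet inflect differently (zudukik, naolrhak), so the final letter is not what conditions the rule; the last vowel is.
"vatadhok" has last vowel 'o'. The one such stem in the data (lihob → lilihob) repeats the first consonant+vowel as a prefix (as do fovohek, beptovub), so the same rule applies.
The other patterns: stems whose last vowel is 'i' add the prefix zu-; stems whose last vowel is 'a' insert -ol- after the first vowel.
So vatadhok → vavatadhok.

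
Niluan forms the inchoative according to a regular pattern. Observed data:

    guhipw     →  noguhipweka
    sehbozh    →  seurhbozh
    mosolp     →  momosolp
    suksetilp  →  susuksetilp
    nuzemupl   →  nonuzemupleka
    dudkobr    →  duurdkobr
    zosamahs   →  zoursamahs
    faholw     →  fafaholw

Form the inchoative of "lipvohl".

guhipw and faholw both end in -w yet inflect differently (noguhipweka, fafaholw), so the final letter is not what conditions the rule; the second-to-last letter is.
"lipvohl" has second-to-last letter 'h'. The one such stem in the data (zosamahs → zoursamahs) inserts -ur- after the first vowel (as do sehbozh, dudkobr), so the same rule applies.
The other patterns: stems whose second-to-last letter is 'p' add no- … -eka around the stem; stems whose second-to-last letter is 'l' repeat the first consonant+vowel as a prefix.
So lipvohl → liurpvohl.

liurpvohl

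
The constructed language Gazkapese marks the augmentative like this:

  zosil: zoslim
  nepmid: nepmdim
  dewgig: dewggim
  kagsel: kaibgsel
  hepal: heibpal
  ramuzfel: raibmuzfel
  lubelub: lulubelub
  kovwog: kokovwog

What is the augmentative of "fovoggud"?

zosil and kagsel both end in -l yet inflect differently (zoslim, kaibgsel), so the final letter is not what conditions the rule; the last vowel is.
"fovoggud" has last vowel 'u'. The one such stem in the data (lubelub → lulubelub) repeats the first consonant+vowel as a prefix (as does kovwog), so the same rule applies.
So fovoggud → fofovoggud.

fofovoggud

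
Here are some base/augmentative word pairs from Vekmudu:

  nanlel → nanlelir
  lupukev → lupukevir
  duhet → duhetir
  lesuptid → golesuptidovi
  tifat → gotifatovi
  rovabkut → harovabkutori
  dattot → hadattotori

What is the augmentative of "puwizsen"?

puwizsenir

"puwizsen" has last vowel 'e'. The stems whose last vowel is 'e' (nanlel → nanlelir, lupukev → lupukevir, duhet → duhetir) add -ir.
The other patterns: stems whose last vowel is 'a' or 'i' add go- … -ovi around the stem; stems whose last vowel is 'o' or 'u' add ha- … -ori around the stem.
So puwizsen → puwizsenir.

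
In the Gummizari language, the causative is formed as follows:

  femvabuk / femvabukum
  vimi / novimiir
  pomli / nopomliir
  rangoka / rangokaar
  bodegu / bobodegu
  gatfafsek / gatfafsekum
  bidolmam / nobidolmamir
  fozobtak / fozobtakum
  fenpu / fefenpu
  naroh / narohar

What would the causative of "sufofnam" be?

nosufofnamir

bidolmam and fozobtak both have last vowel 'a' yet inflect differently (nobidolmamir, fozobtakum), so the last vowel is not what conditions the rule; the final letter is.
"sufofnam" ends in -m. The one such stem in the data (bidolmam → nobidolmamir) adds no- … -ir around the stem, so the same rule applies.
The other patterns: stems ending in -k add -um; stems ending in -u repeat the first consonant+vowel as a prefix; stems ending in -a or -h add -ar.
So sufofnam → nosufofnamir.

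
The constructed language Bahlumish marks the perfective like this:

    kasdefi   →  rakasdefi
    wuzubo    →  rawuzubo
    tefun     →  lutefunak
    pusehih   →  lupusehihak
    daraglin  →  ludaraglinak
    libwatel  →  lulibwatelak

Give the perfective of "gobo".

"gobo" ends in a vowel. The stems ending in a vowel (kasdefi → rakasdefi, wuzubo → rawuzubo) add the prefix ra-.
The other pattern: stems ending in a consonant add lu- … -ak around the stem.
So gobo → ragobo.

ragobo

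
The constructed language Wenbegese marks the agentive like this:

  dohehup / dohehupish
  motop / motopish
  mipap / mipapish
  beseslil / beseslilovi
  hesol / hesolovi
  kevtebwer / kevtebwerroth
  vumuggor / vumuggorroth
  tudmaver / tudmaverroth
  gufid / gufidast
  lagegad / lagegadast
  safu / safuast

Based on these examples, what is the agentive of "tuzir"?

motop and hesol both have last vowel 'o' yet inflect differently (motopish, hesolovi), so the last vowel is not what conditions the rule; the final letter is.
"tuzir" ends in -r. The stems ending in -r (kevtebwer → kevtebwerroth, vumuggor → vumuggorroth, tudmaver → tudmaverroth) double the final consonant and add -oth.
So tuzir → tuzirroth.

tuzirroth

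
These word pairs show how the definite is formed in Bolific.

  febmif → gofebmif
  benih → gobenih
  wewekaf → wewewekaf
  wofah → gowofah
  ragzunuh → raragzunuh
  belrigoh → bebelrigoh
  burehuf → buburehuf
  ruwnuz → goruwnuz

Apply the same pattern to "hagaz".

gohagaz

belrigoh and benih both end in -h yet inflect differently (bebelrigoh, gobenih), so the final letter is not what conditions the rule; the number of vowels is.
"hagaz" has 2 vowels. The stems with 2 vowels (benih → gobenih, ruwnuz → goruwnuz, febmif → gofebmif) add the prefix go-.
So hagaz → gohagaz.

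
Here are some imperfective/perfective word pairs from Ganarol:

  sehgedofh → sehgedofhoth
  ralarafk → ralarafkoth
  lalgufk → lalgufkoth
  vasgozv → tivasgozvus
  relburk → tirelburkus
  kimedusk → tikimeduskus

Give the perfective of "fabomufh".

fabomufhoth

lalgufk and kimedusk both end in -k yet inflect differently (lalgufkoth, tikimeduskus), so the final letter is not what conditions the rule; the second-to-last letter is.
"fabomufh" has second-to-last letter 'f'. The stems whose second-to-last letter is 'f' (sehgedofh → sehgedofhoth, lalgufk → lalgufkoth, ralarafk → ralarafkoth) add -oth.
The other pattern: stems whose second-to-last letter is 'r', 's' or 'z' add ti- … -us around the stem.
So fabomufh → fabomufhoth.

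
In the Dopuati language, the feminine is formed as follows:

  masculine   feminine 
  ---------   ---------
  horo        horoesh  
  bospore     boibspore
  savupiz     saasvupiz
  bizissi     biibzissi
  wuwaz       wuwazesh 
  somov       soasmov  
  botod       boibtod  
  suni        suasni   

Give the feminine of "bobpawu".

"bobpawu" begins with b-. The stems beginning with b- (bospore → boibspore, botod → boibtod, bizissi → biibzissi) insert -ib- after the first vowel.
So bobpawu → boibbpawu.

boibbpawu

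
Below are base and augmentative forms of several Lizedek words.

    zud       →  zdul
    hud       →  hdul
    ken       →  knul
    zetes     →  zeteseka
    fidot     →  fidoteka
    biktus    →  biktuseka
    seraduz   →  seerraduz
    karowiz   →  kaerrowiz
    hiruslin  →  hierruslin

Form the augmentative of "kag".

ken and hiruslin both end in -n yet inflect differently (knul, hierruslin), so the final letter is not what conditions the rule; the number of vowels is.
"kag" has 1 vowel. The stems with 1 vowel (zud → zdul, hud → hdul, ken → knul) delete the last vowel and add -ul.
So kag → kgul.

kgul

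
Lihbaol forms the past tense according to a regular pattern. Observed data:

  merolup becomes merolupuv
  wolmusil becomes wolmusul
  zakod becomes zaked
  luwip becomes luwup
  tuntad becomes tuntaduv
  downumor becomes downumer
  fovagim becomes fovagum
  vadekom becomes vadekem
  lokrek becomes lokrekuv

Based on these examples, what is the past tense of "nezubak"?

nezubakuv

"nezubak" has last vowel 'a'. The one such stem in the data (tuntad → tuntaduv) adds -uv, so the same rule applies.
The other patterns: stems whose last vowel is 'o' change the last vowel to 'e'; stems whose last vowel is 'i' change the last vowel to 'u'.
So nezubak → nezubakuv.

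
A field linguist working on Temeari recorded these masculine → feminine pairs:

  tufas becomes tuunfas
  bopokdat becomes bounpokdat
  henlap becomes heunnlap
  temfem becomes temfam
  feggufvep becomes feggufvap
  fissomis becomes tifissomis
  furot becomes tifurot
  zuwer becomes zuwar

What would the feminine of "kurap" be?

feggufvep and henlap both end in -p yet inflect differently (feggufvap, heunnlap), so the final letter is not what conditions the rule; the last vowel is.
"kurap" has last vowel 'a'. The stems whose last vowel is 'a' (bopokdat → bounpokdat, henlap → heunnlap, tufas → tuunfas) insert -un- after the first vowel.
So kurap → kuunrap.

kuunrap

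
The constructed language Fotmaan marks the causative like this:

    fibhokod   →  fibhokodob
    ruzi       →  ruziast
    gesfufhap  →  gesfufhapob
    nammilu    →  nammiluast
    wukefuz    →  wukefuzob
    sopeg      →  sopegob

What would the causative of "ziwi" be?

nammilu and wukefuz both have last vowel 'u' yet inflect differently (nammiluast, wukefuzob), so the last vowel is not what conditions the rule; whether the stem ends in a vowel or a consonant is.
"ziwi" ends in a vowel. The stems ending in a vowel (ruzi → ruziast, nammilu → nammiluast) add -ast.
So ziwi → ziwiast.

ziwiast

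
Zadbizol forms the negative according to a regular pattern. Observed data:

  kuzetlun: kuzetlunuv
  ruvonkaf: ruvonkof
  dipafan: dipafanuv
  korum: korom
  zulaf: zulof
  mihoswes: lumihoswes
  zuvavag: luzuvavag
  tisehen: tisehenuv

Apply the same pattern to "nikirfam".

ruvonkaf and dipafan both have last vowel 'a' yet inflect differently (ruvonkof, dipafanuv), so the last vowel is not what conditions the rule; the final letter is.
"nikirfam" ends in -m. The one such stem in the data (korum → korom) changes the last vowel to 'o' (as do ruvonkaf, zulaf), so the same rule applies.
So nikirfam → nikirfom.

nikirfom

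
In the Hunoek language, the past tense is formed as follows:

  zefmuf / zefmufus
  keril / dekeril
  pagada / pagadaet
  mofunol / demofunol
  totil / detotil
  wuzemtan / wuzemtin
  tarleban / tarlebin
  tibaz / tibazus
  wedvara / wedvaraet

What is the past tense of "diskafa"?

diskafaet

"diskafa" ends in -a. The stems ending in -a (pagada → pagadaet, wedvara → wedvaraet) add -et.
The other patterns: stems ending in -n change the last vowel to 'i'; stems ending in -l add the prefix de-; stems ending in -f or -z add -us.
So diskafa → diskafaet.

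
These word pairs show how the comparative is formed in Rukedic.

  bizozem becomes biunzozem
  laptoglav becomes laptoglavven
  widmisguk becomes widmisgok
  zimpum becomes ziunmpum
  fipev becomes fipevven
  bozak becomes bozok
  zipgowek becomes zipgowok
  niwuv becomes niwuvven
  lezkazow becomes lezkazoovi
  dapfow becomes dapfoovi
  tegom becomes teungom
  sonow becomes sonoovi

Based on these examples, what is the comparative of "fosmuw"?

fosmuovi

fipev and zipgowek both have last vowel 'e' yet inflect differently (fipevven, zipgowok), so the last vowel is not what conditions the rule; the final letter is.
"fosmuw" ends in -w. The stems ending in -w (lezkazow → lezkazoovi, dapfow → dapfoovi, sonow → sonoovi) drop the final letter and add -ovi.
The other patterns: stems ending in -v double the final consonant and add -en; stems ending in -k change the last vowel to 'o'; stems ending in -m insert -un- after the first vowel.
So fosmuw → fosmuovi.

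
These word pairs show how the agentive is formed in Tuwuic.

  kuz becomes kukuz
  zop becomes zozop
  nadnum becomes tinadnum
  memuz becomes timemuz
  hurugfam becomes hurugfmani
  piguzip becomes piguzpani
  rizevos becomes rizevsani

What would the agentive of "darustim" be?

darustmani

kuz and memuz both end in -z yet inflect differently (kukuz, timemuz), so the final letter is not what conditions the rule; the number of vowels is.
"darustim" has 3 vowels. The stems with 3 vowels (hurugfam → hurugfmani, piguzip → piguzpani, rizevos → rizevsani) delete the last vowel and add -ani.
So darustim → darustmani.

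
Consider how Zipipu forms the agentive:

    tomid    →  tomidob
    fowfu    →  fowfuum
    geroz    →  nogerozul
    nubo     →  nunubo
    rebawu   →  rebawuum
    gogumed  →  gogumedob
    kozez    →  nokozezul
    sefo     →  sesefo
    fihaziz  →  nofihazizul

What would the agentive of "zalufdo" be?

geroz and sefo both have last vowel 'o' yet inflect differently (nogerozul, sesefo), so the last vowel is not what conditions the rule; the final letter is.
"zalufdo" ends in -o. The stems ending in -o (sefo → sesefo, nubo → nunubo) repeat the first consonant+vowel as a prefix.
The other patterns: stems ending in -u add -um; stems ending in -z add no- … -ul around the stem; stems ending in -d add -ob.
So zalufdo → zazalufdo.

zazalufdo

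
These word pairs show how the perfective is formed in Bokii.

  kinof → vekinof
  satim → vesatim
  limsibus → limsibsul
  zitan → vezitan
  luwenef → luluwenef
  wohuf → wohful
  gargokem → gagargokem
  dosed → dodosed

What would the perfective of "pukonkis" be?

wohuf and luwenef both end in -f yet inflect differently (wohful, luluwenef), so the final letter is not what conditions the rule; the last vowel is.
"pukonkis" has last vowel 'i'. The one such stem in the data (satim → vesatim) adds the prefix ve-, so the same rule applies.
So pukonkis → vepukonkis.

vepukonkis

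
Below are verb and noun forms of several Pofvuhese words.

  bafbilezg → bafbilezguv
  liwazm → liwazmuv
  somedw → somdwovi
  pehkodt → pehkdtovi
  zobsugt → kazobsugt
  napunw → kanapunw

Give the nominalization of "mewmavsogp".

pehkodt and zobsugt both end in -t yet inflect differently (pehkdtovi, kazobsugt), so the final letter is not what conditions the rule; the second-to-last letter is.
"mewmavsogp" has second-to-last letter 'g'. The one such stem in the data (zobsugt → kazobsugt) adds the prefix ka-, so the same rule applies.
The other patterns: stems whose second-to-last letter is 'z' add -uv; stems whose second-to-last letter is 'd' delete the last vowel and add -ovi.
So mewmavsogp → kamewmavsogp.

kamewmavsogp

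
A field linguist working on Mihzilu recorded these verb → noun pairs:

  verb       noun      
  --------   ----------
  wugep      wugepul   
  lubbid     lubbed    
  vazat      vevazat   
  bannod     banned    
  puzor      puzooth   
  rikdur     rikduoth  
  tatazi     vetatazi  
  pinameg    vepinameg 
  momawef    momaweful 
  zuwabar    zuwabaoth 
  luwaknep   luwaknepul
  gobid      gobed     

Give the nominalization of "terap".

bannod and puzor both have last vowel 'o' yet inflect differently (banned, puzooth), so the last vowel is not what conditions the rule; the final letter is.
"terap" ends in -p. The stems ending in -p (wugep → wugepul, luwaknep → luwaknepul) add -ul.
So terap → terapul.

terapul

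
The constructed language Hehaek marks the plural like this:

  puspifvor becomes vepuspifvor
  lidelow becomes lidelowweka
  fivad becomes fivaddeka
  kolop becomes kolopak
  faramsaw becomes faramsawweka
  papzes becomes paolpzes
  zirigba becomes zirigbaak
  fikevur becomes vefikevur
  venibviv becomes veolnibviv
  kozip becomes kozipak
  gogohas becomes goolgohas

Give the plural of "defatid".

defatiddeka

gogohas and fivad both have last vowel 'a' yet inflect differently (goolgohas, fivaddeka), so the last vowel is not what conditions the rule; the final letter is.
"defatid" ends in -d. The one such stem in the data (fivad → fivaddeka) doubles the final consonant and adds -eka (as do lidelow, faramsaw), so the same rule applies.
So defatid → defatiddeka.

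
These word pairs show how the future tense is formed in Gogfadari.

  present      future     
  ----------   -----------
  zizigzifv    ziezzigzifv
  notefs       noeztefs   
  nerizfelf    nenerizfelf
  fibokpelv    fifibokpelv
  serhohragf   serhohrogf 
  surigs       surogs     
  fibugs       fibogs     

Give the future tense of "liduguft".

liezduguft

"liduguft" has second-to-last letter 'f'. The stems whose second-to-last letter is 'f' (zizigzifv → ziezzigzifv, notefs → noeztefs) insert -ez- after the first vowel.
So liduguft → liezduguft.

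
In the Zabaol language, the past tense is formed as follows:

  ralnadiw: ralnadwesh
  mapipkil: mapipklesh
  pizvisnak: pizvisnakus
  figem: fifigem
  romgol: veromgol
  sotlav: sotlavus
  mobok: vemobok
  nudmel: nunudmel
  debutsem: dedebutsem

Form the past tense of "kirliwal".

kirliwalus

nudmel and mapipkil both end in -l yet inflect differently (nunudmel, mapipklesh), so the final letter is not what conditions the rule; the last vowel is.
"kirliwal" has last vowel 'a'. The stems whose last vowel is 'a' (pizvisnak → pizvisnakus, sotlav → sotlavus) add -us.
The other patterns: stems whose last vowel is 'e' repeat the first consonant+vowel as a prefix; stems whose last vowel is 'i' delete the last vowel and add -esh; stems whose last vowel is 'o' add the prefix ve-.
So kirliwal → kirliwalus.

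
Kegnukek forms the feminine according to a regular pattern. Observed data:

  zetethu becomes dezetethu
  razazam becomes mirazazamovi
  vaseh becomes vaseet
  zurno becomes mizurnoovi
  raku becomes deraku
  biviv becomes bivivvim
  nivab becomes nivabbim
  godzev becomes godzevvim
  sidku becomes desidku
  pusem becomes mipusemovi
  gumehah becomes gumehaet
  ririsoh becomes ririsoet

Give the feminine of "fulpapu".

pusem and vaseh both have last vowel 'e' yet inflect differently (mipusemovi, vaseet), so the last vowel is not what conditions the rule; the final letter is.
"fulpapu" ends in -u. The stems ending in -u (raku → deraku, sidku → desidku, zetethu → dezetethu) add the prefix de-.
So fulpapu → defulpapu.

defulpapu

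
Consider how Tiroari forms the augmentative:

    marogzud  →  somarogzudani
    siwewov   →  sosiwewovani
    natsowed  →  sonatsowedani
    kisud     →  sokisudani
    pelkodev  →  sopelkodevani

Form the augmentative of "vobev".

sovobevani

Every pair shown (marogzud → somarogzudani, siwewov → sosiwewovani, natsowed → sonatsowedani, …) follows the same rule: add so- … -ani around the stem.
So vobev → sovobevani.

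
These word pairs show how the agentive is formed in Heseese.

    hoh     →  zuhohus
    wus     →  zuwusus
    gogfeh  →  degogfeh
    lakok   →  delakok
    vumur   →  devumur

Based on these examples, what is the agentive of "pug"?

zupugus

hoh and gogfeh both end in -h yet inflect differently (zuhohus, degogfeh), so the final letter is not what conditions the rule; the number of vowels is.
"pug" has 1 vowel. The stems with 1 vowel (hoh → zuhohus, wus → zuwusus) add zu- … -us around the stem.
So pug → zupugus.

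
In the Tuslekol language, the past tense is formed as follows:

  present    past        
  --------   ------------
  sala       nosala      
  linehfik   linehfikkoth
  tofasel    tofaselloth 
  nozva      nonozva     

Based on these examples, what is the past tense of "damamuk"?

damamukkoth

"damamuk" ends in a consonant. The stems ending in a consonant (tofasel → tofaselloth, linehfik → linehfikkoth) double the final consonant and add -oth.
So damamuk → damamukkoth.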